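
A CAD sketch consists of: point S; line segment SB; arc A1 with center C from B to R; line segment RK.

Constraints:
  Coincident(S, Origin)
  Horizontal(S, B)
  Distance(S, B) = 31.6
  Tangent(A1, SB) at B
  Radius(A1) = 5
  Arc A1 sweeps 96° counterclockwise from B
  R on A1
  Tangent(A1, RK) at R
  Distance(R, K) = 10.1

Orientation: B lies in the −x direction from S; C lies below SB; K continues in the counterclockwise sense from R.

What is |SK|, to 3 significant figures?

38.8

On A1, B sits at bearing 90° from C; a 96° counterclockwise sweep puts R at bearing 186°, so R = C + 5.0·(cos 186°, sin 186°) = (-36.6, -5.52). The tangent condition forces CR to be normal to RK, so RK runs along (−sin 186°, cos 186°); with |RK| = 10.1, K = (-35.5, -15.6). Then |SK| = |K − S| = 38.8.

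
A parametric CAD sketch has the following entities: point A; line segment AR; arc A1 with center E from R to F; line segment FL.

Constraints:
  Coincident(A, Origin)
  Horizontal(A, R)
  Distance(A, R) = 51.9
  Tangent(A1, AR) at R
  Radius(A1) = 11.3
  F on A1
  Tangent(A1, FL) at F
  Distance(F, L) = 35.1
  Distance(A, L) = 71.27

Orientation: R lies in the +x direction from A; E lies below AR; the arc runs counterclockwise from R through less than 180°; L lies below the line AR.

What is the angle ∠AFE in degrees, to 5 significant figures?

141.24°

Checks: |EF| = 11.30 ✓; ∠(EF, FL) = 90.00° ✓; |FL| = 35.10 ✓; |AL| = 71.27 ✓.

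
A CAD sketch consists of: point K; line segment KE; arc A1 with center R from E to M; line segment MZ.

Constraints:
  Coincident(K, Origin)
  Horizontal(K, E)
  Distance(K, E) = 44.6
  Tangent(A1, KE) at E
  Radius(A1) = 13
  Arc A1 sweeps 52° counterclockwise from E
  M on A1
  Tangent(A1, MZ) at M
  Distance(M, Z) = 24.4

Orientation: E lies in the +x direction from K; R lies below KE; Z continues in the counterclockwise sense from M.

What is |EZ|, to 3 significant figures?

35.0

On A1, E sits at bearing 90° from R; a 52° counterclockwise sweep puts M at bearing 142°, so M = R + 13.0·(cos 142°, sin 142°) = (34.4, -5.00). The tangent condition forces RM to be normal to MZ, so MZ runs along (−sin 142°, cos 142°); with |MZ| = 24.4, Z = (19.3, -24.2). Then |EZ| = |Z − E| = 35.0.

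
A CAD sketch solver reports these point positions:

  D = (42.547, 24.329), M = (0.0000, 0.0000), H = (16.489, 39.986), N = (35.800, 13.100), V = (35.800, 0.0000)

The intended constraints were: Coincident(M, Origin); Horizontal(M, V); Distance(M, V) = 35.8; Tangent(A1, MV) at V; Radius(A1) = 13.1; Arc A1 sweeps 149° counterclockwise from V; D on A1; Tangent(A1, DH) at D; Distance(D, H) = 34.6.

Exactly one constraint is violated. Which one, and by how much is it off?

Distance(D, H) = 34.6 — off by 4.20.

M = (0.00, 0.00) ✓; M.y = 0.00, V.y = 0.00 ✓; |MV| = 35.80 ✓; ∠(NV, VM) = 90.00° ✓; |NV| = 13.10 ✓; bearing(N→D) − bearing(N→V) = 149.0° ✓; |ND| = 13.10 ✓; ∠(ND, DH) = 90.00° ✓; |DH| = 30.40 ✗.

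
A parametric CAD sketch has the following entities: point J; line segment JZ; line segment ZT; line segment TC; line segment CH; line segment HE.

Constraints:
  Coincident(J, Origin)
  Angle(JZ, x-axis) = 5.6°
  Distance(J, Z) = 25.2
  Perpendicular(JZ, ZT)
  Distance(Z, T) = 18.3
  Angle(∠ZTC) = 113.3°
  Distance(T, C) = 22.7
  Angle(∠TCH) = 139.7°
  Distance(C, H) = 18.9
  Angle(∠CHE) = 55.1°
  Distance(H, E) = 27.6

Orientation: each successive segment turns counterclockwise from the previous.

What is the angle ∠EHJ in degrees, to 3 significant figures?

19.7°

∠TCH = 139.7° gives CH at -157° from the x-axis; with |CH| = 18.9, H = (-15.8, 20.3). ∠CHE = 55.1° gives HE at -32.5° from the x-axis; with |HE| = 27.6, E = (7.50, 5.48). Then cos ∠EHJ = HE·HJ / (|HE||HJ|), giving 19.7°.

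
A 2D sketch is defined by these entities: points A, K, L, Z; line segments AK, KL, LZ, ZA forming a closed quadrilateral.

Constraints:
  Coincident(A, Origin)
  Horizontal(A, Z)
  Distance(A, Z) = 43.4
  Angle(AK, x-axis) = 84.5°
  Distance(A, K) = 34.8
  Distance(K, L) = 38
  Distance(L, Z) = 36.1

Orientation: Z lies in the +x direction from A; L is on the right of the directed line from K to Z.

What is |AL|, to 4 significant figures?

8.072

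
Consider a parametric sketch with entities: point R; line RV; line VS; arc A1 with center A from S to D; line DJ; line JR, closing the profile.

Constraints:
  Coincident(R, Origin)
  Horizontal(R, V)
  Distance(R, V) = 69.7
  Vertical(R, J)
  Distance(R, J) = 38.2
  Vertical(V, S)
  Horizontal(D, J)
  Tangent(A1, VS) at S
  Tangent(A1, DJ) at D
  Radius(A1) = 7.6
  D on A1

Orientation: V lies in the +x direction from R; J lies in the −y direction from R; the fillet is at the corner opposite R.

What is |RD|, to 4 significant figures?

72.91

The virtual corner opposite R is at (69.70, -38.20). The tangent condition forces AS to be normal to VS and the tangent condition forces AD to be normal to DJ, with radius 7.6, so the center A sits 7.6 in from both sides at A = (62.10, -30.60). That places the tangent points at S = (69.70, -30.60) on VS and D = (62.10, -38.20) on DJ. Then |RD| = |D − R| = 72.91.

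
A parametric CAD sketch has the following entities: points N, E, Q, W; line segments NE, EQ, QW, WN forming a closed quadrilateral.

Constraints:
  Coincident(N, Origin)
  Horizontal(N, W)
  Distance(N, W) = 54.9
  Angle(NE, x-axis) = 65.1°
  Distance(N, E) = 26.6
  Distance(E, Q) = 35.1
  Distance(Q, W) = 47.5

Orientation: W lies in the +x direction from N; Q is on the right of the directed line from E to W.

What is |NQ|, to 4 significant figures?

13.91

Checks: |EQ| = 35.10 ✓; |QW| = 47.50 ✓.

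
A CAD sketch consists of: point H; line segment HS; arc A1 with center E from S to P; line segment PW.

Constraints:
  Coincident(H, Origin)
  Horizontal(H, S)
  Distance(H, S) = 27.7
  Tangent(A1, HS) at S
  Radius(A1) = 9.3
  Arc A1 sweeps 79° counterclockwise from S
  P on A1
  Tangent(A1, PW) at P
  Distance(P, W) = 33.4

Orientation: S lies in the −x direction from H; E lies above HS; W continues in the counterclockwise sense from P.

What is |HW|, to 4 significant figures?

42.12

On A1, S sits at bearing -90° from E; a 79° counterclockwise sweep puts P at bearing -11°, so P = E + 9.3·(cos -11°, sin -11°) = (-18.57, 7.525). Since A1 is tangent to PW there, EP ⟂ PW, so PW runs along (−sin -11°, cos -11°); with |PW| = 33.4, W = (-12.20, 40.31). Then |HW| = |W − H| = 42.12.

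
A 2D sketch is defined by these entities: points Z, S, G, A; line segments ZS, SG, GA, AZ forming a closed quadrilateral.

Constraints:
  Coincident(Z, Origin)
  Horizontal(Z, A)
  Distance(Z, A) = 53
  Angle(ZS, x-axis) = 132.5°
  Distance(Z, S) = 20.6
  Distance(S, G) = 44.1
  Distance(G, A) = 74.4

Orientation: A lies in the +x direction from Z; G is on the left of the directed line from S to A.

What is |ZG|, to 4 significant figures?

55.77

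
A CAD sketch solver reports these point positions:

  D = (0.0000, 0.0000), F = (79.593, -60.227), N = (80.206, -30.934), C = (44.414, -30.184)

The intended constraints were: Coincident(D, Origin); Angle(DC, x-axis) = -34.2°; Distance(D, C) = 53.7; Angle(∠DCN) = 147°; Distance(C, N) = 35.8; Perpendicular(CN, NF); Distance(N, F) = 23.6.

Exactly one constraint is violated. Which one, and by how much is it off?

Distance(N, F) = 23.6 — off by 5.70.

D = (0.00, 0.00) ✓; DC at -34.20° ✓; |DC| = 53.70 ✓; ∠DCN = 147.0° ✓; |CN| = 35.80 ✓; ∠(CN, NF) = 90.00° ✓; |NF| = 29.30 ✗.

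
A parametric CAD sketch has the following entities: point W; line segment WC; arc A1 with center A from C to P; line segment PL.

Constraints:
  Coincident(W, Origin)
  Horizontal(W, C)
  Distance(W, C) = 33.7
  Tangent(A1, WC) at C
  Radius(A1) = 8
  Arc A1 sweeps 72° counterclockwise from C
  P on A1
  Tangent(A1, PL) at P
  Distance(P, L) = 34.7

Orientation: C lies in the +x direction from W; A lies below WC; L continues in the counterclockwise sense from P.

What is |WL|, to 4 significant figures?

41.48

W is at the origin; W and C share the same y with |WC| = 33.7 and C on the +x side, so C = (33.70, 0.000). Since A1 is tangent to WC there, AC ⟂ WC, so A = C + (0, -8) = (33.70, -8.000). On A1, C sits at bearing 90° from A; a 72° counterclockwise sweep puts P at bearing 162°, so P = A + 8.0·(cos 162°, sin 162°) = (26.09, -5.528). Since A1 is tangent to PL there, AP ⟂ PL, so PL runs along (−sin 162°, cos 162°); with |PL| = 34.7, L = (15.37, -38.53). Then |WL| = |L − W| = 41.48.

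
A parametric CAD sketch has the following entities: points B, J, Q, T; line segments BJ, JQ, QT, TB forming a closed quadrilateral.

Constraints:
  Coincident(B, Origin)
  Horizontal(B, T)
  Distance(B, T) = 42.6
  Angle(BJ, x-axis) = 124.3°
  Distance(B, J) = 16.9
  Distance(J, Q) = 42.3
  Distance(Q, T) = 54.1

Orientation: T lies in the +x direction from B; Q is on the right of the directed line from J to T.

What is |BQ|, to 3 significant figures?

28.2

Checks: |JQ| = 42.30 ✓; |QT| = 54.10 ✓.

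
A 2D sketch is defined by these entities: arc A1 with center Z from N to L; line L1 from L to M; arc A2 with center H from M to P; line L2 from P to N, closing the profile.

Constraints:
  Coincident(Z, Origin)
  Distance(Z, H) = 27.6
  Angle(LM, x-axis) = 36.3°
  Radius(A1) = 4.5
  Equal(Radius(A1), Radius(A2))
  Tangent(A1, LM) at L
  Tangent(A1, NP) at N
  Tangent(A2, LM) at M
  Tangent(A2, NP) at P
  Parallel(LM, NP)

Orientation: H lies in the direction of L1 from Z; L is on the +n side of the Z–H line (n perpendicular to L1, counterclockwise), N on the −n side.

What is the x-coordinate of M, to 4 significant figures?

19.58

The slot axis is L1's direction at 36.3°, so u = (cos 36.3°, sin 36.3°) = (0.8059, 0.5920) and n = (−sin 36.3°, cos 36.3°) = (-0.5920, 0.8059). Z is at the origin and H lies 27.6 along u from Z, so H = 27.6·u = (22.24, 16.34). Tangency of A1 to both parallel lines with radius 4.5 puts L and N at Z ± 4.5·n: L = (-2.664, 3.627), N = (2.664, -3.627). Equal radii place M and P the same way about H: M = H + 4.5·n = (19.58, 19.97), P = H − 4.5·n = (24.91, 12.71). So M.x = 19.58.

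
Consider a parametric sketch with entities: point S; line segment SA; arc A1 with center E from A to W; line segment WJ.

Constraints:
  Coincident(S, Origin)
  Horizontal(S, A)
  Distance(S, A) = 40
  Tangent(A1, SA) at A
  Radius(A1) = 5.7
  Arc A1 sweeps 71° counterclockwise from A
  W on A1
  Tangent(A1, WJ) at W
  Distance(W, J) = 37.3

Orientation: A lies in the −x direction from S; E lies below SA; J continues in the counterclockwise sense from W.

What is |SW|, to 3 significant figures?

45.6

S is at the origin; S and A share the same y with |SA| = 40.0 and A on the −x side, so A = (-40.0, 0.00). Since A1 is tangent to SA there, EA ⟂ SA, so E = A + (0, -5.7) = (-40.0, -5.70). On A1, A sits at bearing 90° from E; a 71° counterclockwise sweep puts W at bearing 161°, so W = E + 5.7·(cos 161°, sin 161°) = (-45.4, -3.84). Then |SW| = |W − S| = 45.6.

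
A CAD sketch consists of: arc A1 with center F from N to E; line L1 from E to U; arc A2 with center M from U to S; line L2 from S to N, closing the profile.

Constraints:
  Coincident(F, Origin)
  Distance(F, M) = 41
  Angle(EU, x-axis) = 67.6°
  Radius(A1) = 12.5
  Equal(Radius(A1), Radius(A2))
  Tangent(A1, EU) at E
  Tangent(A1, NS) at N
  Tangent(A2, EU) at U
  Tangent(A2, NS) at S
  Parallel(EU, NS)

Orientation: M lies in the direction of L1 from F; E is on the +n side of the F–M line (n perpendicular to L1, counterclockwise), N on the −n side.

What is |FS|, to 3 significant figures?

42.9

Tangency of A1 to both parallel lines with radius 12.5 puts E and N at F ± 12.5·n: E = (-11.6, 4.76), N = (11.6, -4.76). Equal radii place U and S the same way about M: U = M + 12.5·n = (4.07, 42.7), S = M − 12.5·n = (27.2, 33.1). Then |FS| = |S − F| = 42.9.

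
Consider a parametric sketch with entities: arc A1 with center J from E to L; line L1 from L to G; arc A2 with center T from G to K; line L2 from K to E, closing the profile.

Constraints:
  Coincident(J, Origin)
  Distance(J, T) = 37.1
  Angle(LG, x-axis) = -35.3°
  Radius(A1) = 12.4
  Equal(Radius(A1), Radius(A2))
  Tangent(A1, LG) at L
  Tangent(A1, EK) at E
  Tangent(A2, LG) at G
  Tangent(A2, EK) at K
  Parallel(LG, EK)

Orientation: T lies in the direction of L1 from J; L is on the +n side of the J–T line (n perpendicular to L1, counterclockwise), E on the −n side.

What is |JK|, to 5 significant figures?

39.117

The slot axis is L1's direction at -35.3°, so u = (cos -35.3°, sin -35.3°) = (0.81614, -0.57786) and n = (−sin -35.3°, cos -35.3°) = (0.57786, 0.81614). J is at the origin and T lies 37.1 along u from J, so T = 37.1·u = (30.279, -21.439). Tangency of A1 to both parallel lines with radius 12.4 puts L and E at J ± 12.4·n: L = (7.1654, 10.120), E = (-7.1654, -10.120). Equal radii place G and K the same way about T: G = T + 12.4·n = (37.444, -11.318), K = T − 12.4·n = (23.113, -31.559). Then |JK| = |K − J| = 39.117.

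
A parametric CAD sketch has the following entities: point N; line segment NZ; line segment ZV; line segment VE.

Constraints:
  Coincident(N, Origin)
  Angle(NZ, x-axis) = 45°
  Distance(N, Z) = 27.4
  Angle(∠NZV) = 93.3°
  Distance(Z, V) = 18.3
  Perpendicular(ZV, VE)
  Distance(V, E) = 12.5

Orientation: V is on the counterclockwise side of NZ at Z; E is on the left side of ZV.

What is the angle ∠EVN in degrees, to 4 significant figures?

36.00°

N is at the origin; NZ runs at 45.0° with length 27.4, so Z = 27.4·(cos 45.0°, sin 45.0°) = (19.37, 19.37). ∠NZV = 93.3°, so ZV runs at 45.0° + (180° − 93.3°) = 131.7° from the x-axis; with |ZV| = 18.3, V = Z + 18.3·(cos 131.7°, sin 131.7°) = (7.201, 33.04). The perpendicularity gives VE at right angles to ZV; with |VE| = 12.5 on the left of ZV, E = V + 12.5·(-0.7466, -0.6652) = (-2.132, 24.72). Then cos ∠EVN = VE·VN / (|VE||VN|), giving 36.00°.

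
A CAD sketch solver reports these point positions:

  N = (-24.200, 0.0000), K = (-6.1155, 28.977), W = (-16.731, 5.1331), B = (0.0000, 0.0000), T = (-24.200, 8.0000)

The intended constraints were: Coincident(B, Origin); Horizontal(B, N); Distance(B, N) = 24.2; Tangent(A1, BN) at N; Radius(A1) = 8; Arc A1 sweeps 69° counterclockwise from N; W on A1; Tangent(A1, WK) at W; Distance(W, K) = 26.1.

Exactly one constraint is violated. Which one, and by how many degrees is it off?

Tangent(A1, WK) at W — off by 3.00°.

B = (0.00, 0.00) ✓; B.y = 0.00, N.y = 0.00 ✓; |BN| = 24.20 ✓; ∠(TN, NB) = 90.00° ✓; |TN| = 8.000 ✓; bearing(T→W) − bearing(T→N) = 69.00° ✓; |TW| = 8.000 ✓; ∠(TW, WK) = 93.00° ✗; |WK| = 26.10 ✓.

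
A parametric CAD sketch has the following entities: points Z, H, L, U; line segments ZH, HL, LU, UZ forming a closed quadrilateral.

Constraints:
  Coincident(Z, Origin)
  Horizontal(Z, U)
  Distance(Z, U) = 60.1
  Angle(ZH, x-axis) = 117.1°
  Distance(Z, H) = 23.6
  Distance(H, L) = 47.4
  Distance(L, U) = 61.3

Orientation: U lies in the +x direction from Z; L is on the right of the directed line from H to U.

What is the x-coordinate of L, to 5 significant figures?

3.7448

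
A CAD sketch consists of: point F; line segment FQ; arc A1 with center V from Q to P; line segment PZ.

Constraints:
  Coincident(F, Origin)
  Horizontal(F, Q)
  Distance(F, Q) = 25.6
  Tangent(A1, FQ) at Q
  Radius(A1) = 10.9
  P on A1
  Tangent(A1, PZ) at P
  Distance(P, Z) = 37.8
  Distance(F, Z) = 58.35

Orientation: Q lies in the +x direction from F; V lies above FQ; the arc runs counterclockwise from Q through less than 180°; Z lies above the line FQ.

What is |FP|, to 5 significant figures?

38.505

Checks: |VP| = 10.90 ✓; ∠(VP, PZ) = 90.00° ✓; |PZ| = 37.80 ✓; |FZ| = 58.35 ✓.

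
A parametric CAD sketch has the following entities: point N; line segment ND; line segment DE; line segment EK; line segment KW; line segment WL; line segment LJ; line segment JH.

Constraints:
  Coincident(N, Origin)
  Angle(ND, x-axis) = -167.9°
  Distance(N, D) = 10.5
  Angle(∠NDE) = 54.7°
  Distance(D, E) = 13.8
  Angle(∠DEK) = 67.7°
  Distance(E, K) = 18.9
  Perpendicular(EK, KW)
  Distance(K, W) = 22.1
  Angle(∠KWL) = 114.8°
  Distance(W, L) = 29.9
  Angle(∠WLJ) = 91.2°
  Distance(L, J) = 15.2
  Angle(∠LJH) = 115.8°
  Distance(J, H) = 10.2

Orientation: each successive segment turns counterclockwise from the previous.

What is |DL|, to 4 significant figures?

25.69

N is at the origin; ND runs at -167.9° with length 10.5, so D = (-10.27, -2.201). ∠NDE = 54.7° gives DE at -42.60° from the x-axis; with |DE| = 13.8, E = (-0.1086, -11.54). ∠DEK = 67.7° gives EK at 69.70° from the x-axis; with |EK| = 18.9, K = (6.448, 6.184). EK is perpendicular to KW, so KW runs at 159.7°; with |KW| = 22.1, W = (-14.28, 13.85). ∠KWL = 114.8° gives WL at -135.1° from the x-axis; with |WL| = 29.9, L = (-35.46, -7.254). Then |DL| = |L − D| = 25.69.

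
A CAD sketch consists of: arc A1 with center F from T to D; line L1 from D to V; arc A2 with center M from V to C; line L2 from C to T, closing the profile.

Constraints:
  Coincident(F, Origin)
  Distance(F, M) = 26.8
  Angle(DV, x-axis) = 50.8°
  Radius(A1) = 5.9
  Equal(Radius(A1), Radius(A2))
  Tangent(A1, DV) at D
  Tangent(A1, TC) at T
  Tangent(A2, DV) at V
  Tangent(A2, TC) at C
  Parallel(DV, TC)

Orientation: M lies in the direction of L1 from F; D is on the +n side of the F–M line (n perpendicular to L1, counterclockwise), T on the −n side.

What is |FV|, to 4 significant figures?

27.44

The slot axis is L1's direction at 50.8°, so u = (cos 50.8°, sin 50.8°) = (0.6320, 0.7749) and n = (−sin 50.8°, cos 50.8°) = (-0.7749, 0.6320). F is at the origin and M lies 26.8 along u from F, so M = 26.8·u = (16.94, 20.77). Tangency of A1 to both parallel lines with radius 5.9 puts D and T at F ± 5.9·n: D = (-4.572, 3.729), T = (4.572, -3.729). Equal radii place V and C the same way about M: V = M + 5.9·n = (12.37, 24.50), C = M − 5.9·n = (21.51, 17.04). Then |FV| = |V − F| = 27.44.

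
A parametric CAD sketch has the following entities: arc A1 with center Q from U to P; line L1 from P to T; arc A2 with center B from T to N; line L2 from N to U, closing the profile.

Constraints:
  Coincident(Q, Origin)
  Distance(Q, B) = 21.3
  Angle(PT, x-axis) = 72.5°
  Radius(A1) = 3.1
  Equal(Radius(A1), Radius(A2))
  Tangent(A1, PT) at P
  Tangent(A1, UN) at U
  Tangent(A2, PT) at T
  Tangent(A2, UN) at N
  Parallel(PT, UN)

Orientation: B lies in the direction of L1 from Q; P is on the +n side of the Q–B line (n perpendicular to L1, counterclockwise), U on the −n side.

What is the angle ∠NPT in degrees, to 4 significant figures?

16.23°

The slot axis is L1's direction at 72.5°, so u = (cos 72.5°, sin 72.5°) = (0.3007, 0.9537) and n = (−sin 72.5°, cos 72.5°) = (-0.9537, 0.3007). Q is at the origin and B lies 21.3 along u from Q, so B = 21.3·u = (6.405, 20.31). Tangency of A1 to both parallel lines with radius 3.1 puts P and U at Q ± 3.1·n: P = (-2.957, 0.9322), U = (2.957, -0.9322). Equal radii place T and N the same way about B: T = B + 3.1·n = (3.449, 21.25), N = B − 3.1·n = (9.362, 19.38). Then cos ∠NPT = PN·PT / (|PN||PT|), giving 16.23°.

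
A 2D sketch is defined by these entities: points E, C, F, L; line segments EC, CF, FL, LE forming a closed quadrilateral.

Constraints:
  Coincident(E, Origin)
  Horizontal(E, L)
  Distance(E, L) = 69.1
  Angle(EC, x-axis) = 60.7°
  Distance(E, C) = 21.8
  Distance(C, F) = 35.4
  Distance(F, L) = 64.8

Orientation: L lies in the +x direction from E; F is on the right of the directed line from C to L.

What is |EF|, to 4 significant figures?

17.32

Checks: |CF| = 35.40 ✓; |FL| = 64.80 ✓.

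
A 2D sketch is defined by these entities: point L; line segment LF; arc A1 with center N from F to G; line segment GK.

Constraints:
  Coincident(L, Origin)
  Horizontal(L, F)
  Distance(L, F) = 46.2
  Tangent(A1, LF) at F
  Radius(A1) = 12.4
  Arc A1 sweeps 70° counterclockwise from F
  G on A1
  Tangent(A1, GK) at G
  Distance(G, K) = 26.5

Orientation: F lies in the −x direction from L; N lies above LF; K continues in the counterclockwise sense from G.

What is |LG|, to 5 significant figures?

35.498

L is at the origin; L and F share the same y with |LF| = 46.2 and F on the −x side, so F = (-46.200, 0.0000). A1 meets LF tangentially, so NF is at right angles to LF, so N = F + (0, 12.4) = (-46.200, 12.400). On A1, F sits at bearing -90° from N; a 70° counterclockwise sweep puts G at bearing -20°, so G = N + 12.4·(cos -20°, sin -20°) = (-34.548, 8.1590). Then |LG| = |G − L| = 35.498.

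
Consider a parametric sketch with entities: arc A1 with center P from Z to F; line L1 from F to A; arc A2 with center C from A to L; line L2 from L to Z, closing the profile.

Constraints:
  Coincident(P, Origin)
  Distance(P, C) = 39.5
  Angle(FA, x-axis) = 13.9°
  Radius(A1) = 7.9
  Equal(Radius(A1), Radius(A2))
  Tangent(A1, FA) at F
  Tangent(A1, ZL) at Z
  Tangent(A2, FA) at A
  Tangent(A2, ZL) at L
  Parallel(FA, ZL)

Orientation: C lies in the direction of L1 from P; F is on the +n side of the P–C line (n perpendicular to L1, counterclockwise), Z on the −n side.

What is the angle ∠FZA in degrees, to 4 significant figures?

68.20°

The slot axis is L1's direction at 13.9°, so u = (cos 13.9°, sin 13.9°) = (0.9707, 0.2402) and n = (−sin 13.9°, cos 13.9°) = (-0.2402, 0.9707). P is at the origin and C lies 39.5 along u from P, so C = 39.5·u = (38.34, 9.489). Tangency of A1 to both parallel lines with radius 7.9 puts F and Z at P ± 7.9·n: F = (-1.898, 7.669), Z = (1.898, -7.669). Equal radii place A and L the same way about C: A = C + 7.9·n = (36.45, 17.16), L = C − 7.9·n = (40.24, 1.820). Then cos ∠FZA = ZF·ZA / (|ZF||ZA|), giving 68.20°.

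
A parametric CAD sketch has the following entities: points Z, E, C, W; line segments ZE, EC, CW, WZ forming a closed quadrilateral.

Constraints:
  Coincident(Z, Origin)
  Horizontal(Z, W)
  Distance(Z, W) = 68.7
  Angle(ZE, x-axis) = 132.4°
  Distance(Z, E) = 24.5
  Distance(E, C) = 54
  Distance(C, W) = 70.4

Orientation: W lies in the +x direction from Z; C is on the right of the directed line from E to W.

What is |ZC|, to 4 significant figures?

31.67

Z is at the origin; Z and W share the same y with |ZW| = 68.7 and W in +x, so W = (68.7, 0). ZE runs at 132.4° with |ZE| = 24.5, so E = (-16.52, 18.09). C is determined by |EC| = 54.0 and |CW| = 70.4 together: it lies at the intersection of circle(E, 54.0) and circle(W, 70.4). With |EW| = 87.12, the foot of the radical line on EW is 31.85 from E and the perpendicular offset is √(54.0² − 31.85²) = 43.61. Taking the right-of-EW solution: C = (5.580, -31.18).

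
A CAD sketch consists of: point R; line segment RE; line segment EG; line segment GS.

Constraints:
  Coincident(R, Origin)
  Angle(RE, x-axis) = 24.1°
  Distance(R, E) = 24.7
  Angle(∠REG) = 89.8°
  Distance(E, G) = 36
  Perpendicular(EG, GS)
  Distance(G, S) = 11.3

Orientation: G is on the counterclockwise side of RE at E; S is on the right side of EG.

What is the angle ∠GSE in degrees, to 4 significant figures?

72.57°

R is at the origin; RE runs at 24.1° with length 24.7, so E = 24.7·(cos 24.1°, sin 24.1°) = (22.55, 10.09). ∠REG = 89.8°, so EG runs at 24.1° + (180° − 89.8°) = 114.3° from the x-axis; with |EG| = 36.0, G = E + 36.0·(cos 114.3°, sin 114.3°) = (7.732, 42.90). EG ⟂ GS; with |GS| = 11.3 on the right of EG, S = G + 11.3·(0.9114, 0.4115) = (18.03, 47.55). Then cos ∠GSE = SG·SE / (|SG||SE|), giving 72.57°.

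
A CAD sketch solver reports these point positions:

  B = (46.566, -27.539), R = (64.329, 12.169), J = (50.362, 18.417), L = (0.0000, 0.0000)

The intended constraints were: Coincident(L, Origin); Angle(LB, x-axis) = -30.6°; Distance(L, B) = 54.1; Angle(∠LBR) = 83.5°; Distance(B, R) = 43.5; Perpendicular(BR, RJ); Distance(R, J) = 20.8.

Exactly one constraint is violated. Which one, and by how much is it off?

Distance(R, J) = 20.8 — off by 5.50.

L = (0.00, 0.00) ✓; LB at -30.60° ✓; |LB| = 54.10 ✓; ∠LBR = 83.50° ✓; |BR| = 43.50 ✓; ∠(BR, RJ) = 90.00° ✓; |RJ| = 15.30 ✗.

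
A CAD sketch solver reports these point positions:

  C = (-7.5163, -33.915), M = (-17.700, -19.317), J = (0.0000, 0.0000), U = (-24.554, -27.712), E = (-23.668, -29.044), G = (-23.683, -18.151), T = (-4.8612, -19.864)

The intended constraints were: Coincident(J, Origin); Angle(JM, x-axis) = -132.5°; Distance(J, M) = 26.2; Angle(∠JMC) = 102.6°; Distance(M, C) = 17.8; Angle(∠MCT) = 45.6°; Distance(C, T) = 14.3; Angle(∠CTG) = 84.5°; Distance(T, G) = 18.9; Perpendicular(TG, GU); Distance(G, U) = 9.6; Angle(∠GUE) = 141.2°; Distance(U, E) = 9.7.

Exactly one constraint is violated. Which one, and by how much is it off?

Distance(U, E) = 9.7 — off by 8.10.

J = (0.00, 0.00) ✓; JM at -132.5° ✓; |JM| = 26.20 ✓; ∠JMC = 102.6° ✓; |MC| = 17.80 ✓; ∠MCT = 45.60° ✓; |CT| = 14.30 ✓; ∠CTG = 84.50° ✓; |TG| = 18.90 ✓; ∠(TG, GU) = 90.00° ✓; |GU| = 9.601 ✓; ∠GUE = 141.2° ✓; |UE| = 1.600 ✗.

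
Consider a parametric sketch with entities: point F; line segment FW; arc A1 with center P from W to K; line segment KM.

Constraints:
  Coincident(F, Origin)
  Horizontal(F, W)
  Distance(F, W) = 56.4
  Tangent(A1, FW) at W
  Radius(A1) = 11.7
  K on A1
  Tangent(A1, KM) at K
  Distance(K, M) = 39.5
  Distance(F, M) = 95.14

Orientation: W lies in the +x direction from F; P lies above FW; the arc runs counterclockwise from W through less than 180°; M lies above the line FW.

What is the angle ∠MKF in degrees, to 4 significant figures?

125.1°

F is at the origin; F and W share the same y with |FW| = 56.4 and W on the +x side, so W = (56.40, 0.000). Since A1 is tangent to FW there, PW ⟂ FW, so P = W + (0, 11.7) = (56.40, 11.70). Since PK ⟂ KM (tangency), |PM| = √(11.7² + 39.5²) = 41.20 regardless of where K sits on A1. So M lies on both circle(F, 95.14) and circle(P, 41.20); the above-FW intersection is M = (86.31, 40.03). K is the foot of the tangent from M: K = (66.53, 5.841).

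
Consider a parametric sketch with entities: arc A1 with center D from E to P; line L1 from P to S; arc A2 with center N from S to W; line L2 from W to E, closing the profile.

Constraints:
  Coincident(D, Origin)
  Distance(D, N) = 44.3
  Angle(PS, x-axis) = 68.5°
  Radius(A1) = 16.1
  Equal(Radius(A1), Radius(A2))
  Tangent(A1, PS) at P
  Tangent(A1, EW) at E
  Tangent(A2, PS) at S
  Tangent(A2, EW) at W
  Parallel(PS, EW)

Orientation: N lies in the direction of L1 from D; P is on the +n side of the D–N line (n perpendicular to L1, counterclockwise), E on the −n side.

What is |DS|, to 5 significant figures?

47.135

The slot axis is L1's direction at 68.5°, so u = (cos 68.5°, sin 68.5°) = (0.36650, 0.93042) and n = (−sin 68.5°, cos 68.5°) = (-0.93042, 0.36650). D is at the origin and N lies 44.3 along u from D, so N = 44.3·u = (16.236, 41.217). Tangency of A1 to both parallel lines with radius 16.1 puts P and E at D ± 16.1·n: P = (-14.980, 5.9007), E = (14.980, -5.9007). Equal radii place S and W the same way about N: S = N + 16.1·n = (1.2563, 47.118), W = N − 16.1·n = (31.216, 35.317). Then |DS| = |S − D| = 47.135.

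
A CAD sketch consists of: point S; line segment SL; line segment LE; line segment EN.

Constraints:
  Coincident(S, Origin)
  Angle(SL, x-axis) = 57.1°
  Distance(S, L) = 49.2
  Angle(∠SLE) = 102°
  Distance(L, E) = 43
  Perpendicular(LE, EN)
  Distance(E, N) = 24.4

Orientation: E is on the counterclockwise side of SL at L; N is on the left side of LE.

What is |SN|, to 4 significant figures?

58.28

∠SLE = 102.0°, so LE runs at 57.1° + (180° − 102.0°) = 135.1° from the x-axis; with |LE| = 43.0, E = L + 43.0·(cos 135.1°, sin 135.1°) = (-3.734, 71.66). LE is perpendicular to EN; with |EN| = 24.4 on the left of LE, N = E + 24.4·(-0.7059, -0.7083) = (-20.96, 54.38). Then |SN| = |N − S| = 58.28.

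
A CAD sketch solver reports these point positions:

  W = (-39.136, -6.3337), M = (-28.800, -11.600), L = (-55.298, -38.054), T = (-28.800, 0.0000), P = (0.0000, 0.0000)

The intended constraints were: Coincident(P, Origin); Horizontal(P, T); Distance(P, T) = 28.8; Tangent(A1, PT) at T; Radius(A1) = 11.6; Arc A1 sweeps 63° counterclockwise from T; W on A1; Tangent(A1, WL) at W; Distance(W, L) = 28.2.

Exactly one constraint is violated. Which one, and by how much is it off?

Distance(W, L) = 28.2 — off by 7.40.

P = (0.00, 0.00) ✓; P.y = 0.00, T.y = 0.00 ✓; |PT| = 28.80 ✓; ∠(MT, TP) = 90.00° ✓; |MT| = 11.60 ✓; bearing(M→W) − bearing(M→T) = 63.00° ✓; |MW| = 11.60 ✓; ∠(MW, WL) = 90.00° ✓; |WL| = 35.60 ✗.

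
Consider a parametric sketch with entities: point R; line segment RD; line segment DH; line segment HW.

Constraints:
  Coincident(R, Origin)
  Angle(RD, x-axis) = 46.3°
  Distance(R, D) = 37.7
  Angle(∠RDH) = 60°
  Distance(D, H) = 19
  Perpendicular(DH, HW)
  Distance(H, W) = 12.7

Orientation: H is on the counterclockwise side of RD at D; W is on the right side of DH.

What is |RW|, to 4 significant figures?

45.35

R is at the origin; RD runs at 46.3° with length 37.7, so D = 37.7·(cos 46.3°, sin 46.3°) = (26.05, 27.26). ∠RDH = 60.0°, so DH runs at 46.3° + (180° − 60.0°) = 166.3° from the x-axis; with |DH| = 19.0, H = D + 19.0·(cos 166.3°, sin 166.3°) = (7.587, 31.76). The perpendicularity gives HW at right angles to DH; with |HW| = 12.7 on the right of DH, W = H + 12.7·(0.2368, 0.9715) = (10.59, 44.09). Then |RW| = |W − R| = 45.35.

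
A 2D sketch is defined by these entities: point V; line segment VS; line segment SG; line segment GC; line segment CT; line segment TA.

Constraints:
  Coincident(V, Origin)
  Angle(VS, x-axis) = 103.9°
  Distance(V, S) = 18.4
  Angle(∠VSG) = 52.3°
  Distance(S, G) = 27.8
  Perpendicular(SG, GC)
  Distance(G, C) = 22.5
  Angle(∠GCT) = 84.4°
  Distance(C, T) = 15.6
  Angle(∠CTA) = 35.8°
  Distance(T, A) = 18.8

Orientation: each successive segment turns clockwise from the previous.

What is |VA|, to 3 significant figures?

17.5

V is at the origin; VS runs at 103.9° with length 18.4, so S = (-4.42, 17.9). ∠VSG = 52.3° gives SG at -23.8° from the x-axis; with |SG| = 27.8, G = (21.0, 6.64). The perpendicularity gives GC at right angles to SG, so GC runs at -114°; with |GC| = 22.5, C = (11.9, -13.9). ∠GCT = 84.4° gives CT at 151° from the x-axis; with |CT| = 15.6, T = (-1.66, -6.29). ∠CTA = 35.8° gives TA at 6.40° from the x-axis; with |TA| = 18.8, A = (17.0, -4.19). Then |VA| = |A − V| = 17.5.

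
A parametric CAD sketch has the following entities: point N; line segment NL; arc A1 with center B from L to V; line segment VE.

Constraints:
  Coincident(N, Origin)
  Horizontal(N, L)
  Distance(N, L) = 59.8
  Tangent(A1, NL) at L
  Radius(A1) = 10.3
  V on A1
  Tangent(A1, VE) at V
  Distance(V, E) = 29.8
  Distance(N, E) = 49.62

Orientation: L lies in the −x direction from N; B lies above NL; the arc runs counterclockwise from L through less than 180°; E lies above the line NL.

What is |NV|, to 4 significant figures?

50.88

N is at the origin; N and L share the same y with |NL| = 59.8 and L on the −x side, so L = (-59.80, 0.000). A1 meets NL tangentially, so BL is at right angles to NL, so B = L + (0, 10.3) = (-59.80, 10.30). Since BV ⟂ VE (tangency), |BE| = √(10.3² + 29.8²) = 31.53 regardless of where V sits on A1. So E lies on both circle(N, 49.62) and circle(B, 31.53); the above-NL intersection is E = (-37.46, 32.55). V is the foot of the tangent from E: V = (-50.55, 5.775).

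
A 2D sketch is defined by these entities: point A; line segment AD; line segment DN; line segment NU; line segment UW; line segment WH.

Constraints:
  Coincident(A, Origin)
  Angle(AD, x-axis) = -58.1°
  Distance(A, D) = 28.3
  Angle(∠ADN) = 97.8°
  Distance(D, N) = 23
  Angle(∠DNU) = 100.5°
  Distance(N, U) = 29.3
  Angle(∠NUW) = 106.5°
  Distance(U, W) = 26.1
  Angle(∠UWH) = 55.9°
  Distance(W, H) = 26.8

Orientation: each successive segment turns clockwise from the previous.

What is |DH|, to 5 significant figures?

16.380

∠NUW = 106.5° gives UW at 66.700° from the x-axis; with |UW| = 26.1, W = (-14.928, 4.0091). ∠UWH = 55.9° gives WH at -57.400° from the x-axis; with |WH| = 26.8, H = (-0.48930, -18.569). Then |DH| = |H − D| = 16.380.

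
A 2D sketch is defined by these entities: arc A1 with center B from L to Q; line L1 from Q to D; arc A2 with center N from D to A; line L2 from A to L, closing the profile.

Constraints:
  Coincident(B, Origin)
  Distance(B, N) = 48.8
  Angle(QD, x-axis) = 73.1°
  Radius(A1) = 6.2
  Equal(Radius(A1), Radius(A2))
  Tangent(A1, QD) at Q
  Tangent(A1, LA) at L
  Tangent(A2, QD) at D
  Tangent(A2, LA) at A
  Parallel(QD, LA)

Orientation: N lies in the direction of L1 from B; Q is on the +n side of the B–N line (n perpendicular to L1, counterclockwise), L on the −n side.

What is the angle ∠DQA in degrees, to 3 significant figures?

14.3°

The slot axis is L1's direction at 73.1°, so u = (cos 73.1°, sin 73.1°) = (0.291, 0.957) and n = (−sin 73.1°, cos 73.1°) = (-0.957, 0.291). B is at the origin and N lies 48.8 along u from B, so N = 48.8·u = (14.2, 46.7). Tangency of A1 to both parallel lines with radius 6.2 puts Q and L at B ± 6.2·n: Q = (-5.93, 1.80), L = (5.93, -1.80). Equal radii place D and A the same way about N: D = N + 6.2·n = (8.25, 48.5), A = N − 6.2·n = (20.1, 44.9). Then cos ∠DQA = QD·QA / (|QD||QA|), giving 14.3°.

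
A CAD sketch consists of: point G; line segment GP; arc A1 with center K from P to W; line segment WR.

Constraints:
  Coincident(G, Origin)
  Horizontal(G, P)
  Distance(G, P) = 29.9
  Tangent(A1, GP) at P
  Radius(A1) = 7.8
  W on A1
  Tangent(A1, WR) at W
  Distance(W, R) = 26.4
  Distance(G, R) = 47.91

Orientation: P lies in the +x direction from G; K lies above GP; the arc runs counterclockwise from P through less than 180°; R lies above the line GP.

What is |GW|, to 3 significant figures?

38.7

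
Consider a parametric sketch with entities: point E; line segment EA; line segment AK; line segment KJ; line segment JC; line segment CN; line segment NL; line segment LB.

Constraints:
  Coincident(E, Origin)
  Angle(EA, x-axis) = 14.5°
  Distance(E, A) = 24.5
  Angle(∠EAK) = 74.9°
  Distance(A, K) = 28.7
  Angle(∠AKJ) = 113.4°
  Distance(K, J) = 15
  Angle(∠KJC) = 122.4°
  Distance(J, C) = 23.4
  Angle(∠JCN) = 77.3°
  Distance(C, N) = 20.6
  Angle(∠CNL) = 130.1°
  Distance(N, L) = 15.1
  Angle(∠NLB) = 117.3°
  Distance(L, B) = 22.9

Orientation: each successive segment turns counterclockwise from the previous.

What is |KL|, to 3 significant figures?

19.7

∠JCN = 77.3° gives CN at -13.5° from the x-axis; with |CN| = 20.6, N = (4.33, 3.66). ∠CNL = 130.1° gives NL at 36.4° from the x-axis; with |NL| = 15.1, L = (16.5, 12.6). Then |KL| = |L − K| = 19.7.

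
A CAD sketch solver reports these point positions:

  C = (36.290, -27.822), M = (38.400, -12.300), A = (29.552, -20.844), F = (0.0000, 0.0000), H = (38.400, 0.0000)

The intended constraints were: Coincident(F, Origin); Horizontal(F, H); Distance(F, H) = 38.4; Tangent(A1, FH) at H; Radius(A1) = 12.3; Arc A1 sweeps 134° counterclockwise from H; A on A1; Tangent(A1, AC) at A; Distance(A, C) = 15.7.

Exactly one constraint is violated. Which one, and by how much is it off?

Distance(A, C) = 15.7 — off by 6.00.

F = (0.00, 0.00) ✓; F.y = 0.00, H.y = 0.00 ✓; |FH| = 38.40 ✓; ∠(MH, HF) = 90.00° ✓; |MH| = 12.30 ✓; bearing(M→A) − bearing(M→H) = 134.0° ✓; |MA| = 12.30 ✓; ∠(MA, AC) = 90.00° ✓; |AC| = 9.700 ✗.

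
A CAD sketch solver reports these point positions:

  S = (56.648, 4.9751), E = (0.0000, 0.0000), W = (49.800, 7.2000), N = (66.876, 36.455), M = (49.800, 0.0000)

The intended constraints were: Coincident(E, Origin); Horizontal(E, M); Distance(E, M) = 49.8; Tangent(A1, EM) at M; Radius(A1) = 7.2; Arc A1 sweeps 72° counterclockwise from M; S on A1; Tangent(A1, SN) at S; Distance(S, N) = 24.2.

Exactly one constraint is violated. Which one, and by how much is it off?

Distance(S, N) = 24.2 — off by 8.90.

E = (0.00, 0.00) ✓; E.y = 0.00, M.y = 0.00 ✓; |EM| = 49.80 ✓; ∠(WM, ME) = 90.00° ✓; |WM| = 7.200 ✓; bearing(W→S) − bearing(W→M) = 72.00° ✓; |WS| = 7.200 ✓; ∠(WS, SN) = 90.00° ✓; |SN| = 33.10 ✗.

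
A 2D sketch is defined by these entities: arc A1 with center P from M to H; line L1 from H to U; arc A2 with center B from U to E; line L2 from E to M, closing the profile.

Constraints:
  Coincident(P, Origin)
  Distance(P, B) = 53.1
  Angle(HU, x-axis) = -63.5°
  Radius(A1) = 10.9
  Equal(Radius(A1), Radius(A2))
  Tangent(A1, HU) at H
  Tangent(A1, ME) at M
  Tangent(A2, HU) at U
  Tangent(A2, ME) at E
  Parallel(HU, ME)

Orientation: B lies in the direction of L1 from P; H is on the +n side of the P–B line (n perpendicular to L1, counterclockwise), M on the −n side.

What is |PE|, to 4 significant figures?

54.21

The slot axis is L1's direction at -63.5°, so u = (cos -63.5°, sin -63.5°) = (0.4462, -0.8949) and n = (−sin -63.5°, cos -63.5°) = (0.8949, 0.4462). P is at the origin and B lies 53.1 along u from P, so B = 53.1·u = (23.69, -47.52). Tangency of A1 to both parallel lines with radius 10.9 puts H and M at P ± 10.9·n: H = (9.755, 4.864), M = (-9.755, -4.864). Equal radii place U and E the same way about B: U = B + 10.9·n = (33.45, -42.66), E = B − 10.9·n = (13.94, -52.38). Then |PE| = |E − P| = 54.21.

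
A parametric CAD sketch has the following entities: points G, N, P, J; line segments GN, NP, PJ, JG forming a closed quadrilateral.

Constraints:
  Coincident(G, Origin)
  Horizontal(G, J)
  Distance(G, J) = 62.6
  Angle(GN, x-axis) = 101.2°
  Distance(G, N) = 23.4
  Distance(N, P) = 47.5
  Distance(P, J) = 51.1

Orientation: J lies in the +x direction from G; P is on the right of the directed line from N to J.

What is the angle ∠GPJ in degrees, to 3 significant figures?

105°

Checks: |NP| = 47.50 ✓; |PJ| = 51.10 ✓.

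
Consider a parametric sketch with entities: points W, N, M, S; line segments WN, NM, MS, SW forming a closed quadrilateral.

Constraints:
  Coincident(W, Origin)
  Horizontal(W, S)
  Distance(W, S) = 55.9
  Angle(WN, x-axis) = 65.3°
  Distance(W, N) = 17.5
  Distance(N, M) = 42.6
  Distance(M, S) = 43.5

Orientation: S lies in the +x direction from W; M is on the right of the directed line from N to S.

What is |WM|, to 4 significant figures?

31.88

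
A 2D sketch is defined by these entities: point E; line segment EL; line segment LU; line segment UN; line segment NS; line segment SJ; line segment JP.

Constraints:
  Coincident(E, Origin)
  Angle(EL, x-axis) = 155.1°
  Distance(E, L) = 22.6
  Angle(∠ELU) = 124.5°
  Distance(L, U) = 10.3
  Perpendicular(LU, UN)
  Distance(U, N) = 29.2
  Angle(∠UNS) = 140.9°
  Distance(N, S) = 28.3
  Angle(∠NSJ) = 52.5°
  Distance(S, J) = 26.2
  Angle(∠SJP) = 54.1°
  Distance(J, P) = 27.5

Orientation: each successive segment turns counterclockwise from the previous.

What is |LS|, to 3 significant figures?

51.7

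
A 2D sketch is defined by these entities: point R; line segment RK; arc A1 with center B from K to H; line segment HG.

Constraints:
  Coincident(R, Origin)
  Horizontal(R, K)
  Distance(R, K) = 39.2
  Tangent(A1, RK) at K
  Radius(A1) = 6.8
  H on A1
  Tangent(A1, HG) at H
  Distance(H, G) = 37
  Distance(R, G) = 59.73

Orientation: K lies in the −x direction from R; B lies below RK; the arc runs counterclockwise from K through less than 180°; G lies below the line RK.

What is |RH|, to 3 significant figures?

46.6

Checks: R.y = 0.00, K.y = 0.00 ✓; |BH| = 6.800 ✓; ∠(BH, HG) = 90.00° ✓; |HG| = 37.00 ✓; |RG| = 59.73 ✓.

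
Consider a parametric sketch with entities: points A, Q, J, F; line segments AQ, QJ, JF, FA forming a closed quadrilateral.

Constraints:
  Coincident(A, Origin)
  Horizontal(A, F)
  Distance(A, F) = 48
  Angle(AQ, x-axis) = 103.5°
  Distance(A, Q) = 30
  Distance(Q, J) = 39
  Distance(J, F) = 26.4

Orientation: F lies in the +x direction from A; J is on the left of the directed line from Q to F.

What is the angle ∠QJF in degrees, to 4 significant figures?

143.6°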